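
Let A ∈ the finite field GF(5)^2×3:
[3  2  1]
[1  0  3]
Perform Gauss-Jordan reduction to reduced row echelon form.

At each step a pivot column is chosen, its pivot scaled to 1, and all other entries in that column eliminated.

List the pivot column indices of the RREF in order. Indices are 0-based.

[1] R0 /= 3  ⇒  (1, 4, 2)
     R1 -= 1·R0  ⇒  (0, 1, 1)
[2] R1 /= 1  ⇒  (0, 1, 1)
     R0 -= 4·R1  ⇒  (1, 0, 3)

pivot columns: 0, 1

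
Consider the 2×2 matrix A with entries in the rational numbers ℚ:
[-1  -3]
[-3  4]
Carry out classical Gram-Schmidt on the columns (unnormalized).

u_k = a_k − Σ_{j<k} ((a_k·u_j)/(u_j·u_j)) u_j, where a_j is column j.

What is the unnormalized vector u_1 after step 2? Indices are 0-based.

u_1 = (-39/10, 13/10)

Step 1: u_0 = a_0 = (-1, -3).
Step 2: u_1 = a_1 − (-9/10)·u_0 = (-39/10, 13/10).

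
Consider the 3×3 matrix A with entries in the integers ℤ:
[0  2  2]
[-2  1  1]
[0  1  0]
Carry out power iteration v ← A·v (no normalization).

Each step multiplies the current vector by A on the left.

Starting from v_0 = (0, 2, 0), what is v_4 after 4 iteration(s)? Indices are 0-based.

v_0 = (0, 2, 0).
v_1 = A·v_0 = (4, 2, 2).
v_2 = A·v_1 = (8, -4, 2).
v_3 = A·v_2 = (-4, -18, -4).
v_4 = A·v_3 = (-44, -14, -18).

v_4 = (-44, -14, -18)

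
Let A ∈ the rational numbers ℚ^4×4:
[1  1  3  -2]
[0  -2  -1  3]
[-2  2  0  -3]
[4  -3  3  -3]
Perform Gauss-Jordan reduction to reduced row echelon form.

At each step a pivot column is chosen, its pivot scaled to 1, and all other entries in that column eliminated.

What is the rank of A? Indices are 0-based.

pivot(0,0)=1: scale R0 → (1, 1, 3, -2)
  clear (2,0): R2 −= (-2)R0 → (0, 4, 6, -7)
  clear (3,0): R3 −= (4)R0 → (0, -7, -9, 5)
pivot(1,1)=-2: scale R1 → (0, 1, 1/2, -3/2)
  clear (0,1): R0 −= (1)R1 → (1, 0, 5/2, -1/2)
  clear (2,1): R2 −= (4)R1 → (0, 0, 4, -1)
  clear (3,1): R3 −= (-7)R1 → (0, 0, -11/2, -11/2)
pivot(2,2)=4: scale R2 → (0, 0, 1, -1/4)
  clear (0,2): R0 −= (5/2)R2 → (1, 0, 0, 1/8)
  clear (1,2): R1 −= (1/2)R2 → (0, 1, 0, -11/8)
  clear (3,2): R3 −= (-11/2)R2 → (0, 0, 0, -55/8)
pivot(3,3)=-55/8: scale R3 → (0, 0, 0, 1)
  clear (0,3): R0 −= (1/8)R3 → (1, 0, 0, 0)
  clear (1,3): R1 −= (-11/8)R3 → (0, 1, 0, 0)
  clear (2,3): R2 −= (-1/4)R3 → (0, 0, 1, 0)

rank = 4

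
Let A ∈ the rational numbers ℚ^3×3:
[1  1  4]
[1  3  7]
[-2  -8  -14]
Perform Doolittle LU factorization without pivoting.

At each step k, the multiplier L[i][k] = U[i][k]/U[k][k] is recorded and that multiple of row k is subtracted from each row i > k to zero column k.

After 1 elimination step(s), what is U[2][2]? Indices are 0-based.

Step 1: pivot at (0,0) is 1.
  row1 ← row1 − (1)·row0  ⇒  L[1][0]=1, U row1=(0, 2, 3)
  row2 ← row2 − (-2)·row0  ⇒  L[2][0]=-2, U row2=(0, -6, -6)

U[2][2] = -6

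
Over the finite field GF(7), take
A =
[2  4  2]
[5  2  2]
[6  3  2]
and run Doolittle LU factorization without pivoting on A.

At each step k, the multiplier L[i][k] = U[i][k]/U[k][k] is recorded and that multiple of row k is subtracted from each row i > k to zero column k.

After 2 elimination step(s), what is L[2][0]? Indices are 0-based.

L[2][0] = 3

Step 1: pivot at (0,0) is 2.
  row1 ← row1 − (6)·row0  ⇒  L[1][0]=6, U row1=(0, 6, 4)
  row2 ← row2 − (3)·row0  ⇒  L[2][0]=3, U row2=(0, 5, 3)
Step 2: pivot at (1,1) is 6.
  row2 ← row2 − (2)·row1  ⇒  L[2][1]=2, U row2=(0, 0, 2)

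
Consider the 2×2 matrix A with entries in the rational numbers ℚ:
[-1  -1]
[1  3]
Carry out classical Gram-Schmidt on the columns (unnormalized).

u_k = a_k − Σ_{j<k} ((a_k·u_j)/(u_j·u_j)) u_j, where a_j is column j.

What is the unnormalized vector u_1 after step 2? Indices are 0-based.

Step 1: u_0 = a_0 = (-1, 1).
Step 2: u_1 = a_1 − (2)·u_0 = (1, 1).

u_1 = (1, 1)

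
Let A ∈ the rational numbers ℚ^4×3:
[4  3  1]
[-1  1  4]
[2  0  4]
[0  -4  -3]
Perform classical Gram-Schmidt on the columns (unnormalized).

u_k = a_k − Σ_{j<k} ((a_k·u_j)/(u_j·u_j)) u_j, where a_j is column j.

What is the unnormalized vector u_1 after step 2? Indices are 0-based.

u_1 = (19/21, 32/21, -22/21, -4)

Step 1: u_0 = a_0 = (4, -1, 2, 0).
Step 2: u_1 = a_1 − (11/21)·u_0 = (19/21, 32/21, -22/21, -4).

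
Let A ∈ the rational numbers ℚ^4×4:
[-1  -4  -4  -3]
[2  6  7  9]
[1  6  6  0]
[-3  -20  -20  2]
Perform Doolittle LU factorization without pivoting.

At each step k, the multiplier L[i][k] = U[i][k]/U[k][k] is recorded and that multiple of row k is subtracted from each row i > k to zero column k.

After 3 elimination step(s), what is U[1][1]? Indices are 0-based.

k=0: U[0][0]=-1
  eliminate (1,0): mult=-2, new row 1: (0, -2, -1, 3); set L[1][0]=-2
  eliminate (2,0): mult=-1, new row 2: (0, 2, 2, -3); set L[2][0]=-1
  eliminate (3,0): mult=3, new row 3: (0, -8, -8, 11); set L[3][0]=3
k=1: U[1][1]=-2
  eliminate (2,1): mult=-1, new row 2: (0, 0, 1, 0); set L[2][1]=-1
  eliminate (3,1): mult=4, new row 3: (0, 0, -4, -1); set L[3][1]=4
k=2: U[2][2]=1
  eliminate (3,2): mult=-4, new row 3: (0, 0, 0, -1); set L[3][2]=-4

U[1][1] = -2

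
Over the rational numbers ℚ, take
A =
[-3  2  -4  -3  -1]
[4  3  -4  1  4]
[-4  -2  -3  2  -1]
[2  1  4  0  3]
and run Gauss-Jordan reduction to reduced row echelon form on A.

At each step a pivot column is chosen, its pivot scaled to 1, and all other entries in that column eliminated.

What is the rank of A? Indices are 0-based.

step 1: normalize row 0 (÷-3) = (1, -2/3, 4/3, 1, 1/3)
  row 1: subtract 4×row0 = (0, 17/3, -28/3, -3, 8/3)
  row 2: subtract -4×row0 = (0, -14/3, 7/3, 6, 1/3)
  row 3: subtract 2×row0 = (0, 7/3, 4/3, -2, 7/3)
step 2: normalize row 1 (÷17/3) = (0, 1, -28/17, -9/17, 8/17)
  row 0: subtract -2/3×row1 = (1, 0, 4/17, 11/17, 11/17)
  row 2: subtract -14/3×row1 = (0, 0, -91/17, 60/17, 43/17)
  row 3: subtract 7/3×row1 = (0, 0, 88/17, -13/17, 21/17)
step 3: normalize row 2 (÷-91/17) = (0, 0, 1, -60/91, -43/91)
  row 0: subtract 4/17×row2 = (1, 0, 0, 73/91, 69/91)
  row 1: subtract -28/17×row2 = (0, 1, 0, -21/13, -4/13)
  row 3: subtract 88/17×row2 = (0, 0, 0, 241/91, 335/91)
step 4: normalize row 3 (÷241/91) = (0, 0, 0, 1, 335/241)
  row 0: subtract 73/91×row3 = (1, 0, 0, 0, -86/241)
  row 1: subtract -21/13×row3 = (0, 1, 0, 0, 467/241)
  row 2: subtract -60/91×row3 = (0, 0, 1, 0, 107/241)

rank = 4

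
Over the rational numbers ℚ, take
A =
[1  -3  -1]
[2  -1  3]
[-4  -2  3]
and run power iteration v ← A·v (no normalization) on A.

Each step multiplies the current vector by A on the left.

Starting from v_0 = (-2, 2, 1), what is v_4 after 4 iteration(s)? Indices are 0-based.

v_0 = (-2, 2, 1).
v_1 = A·v_0 = (-9, -3, 7).
v_2 = A·v_1 = (-7, 6, 63).
v_3 = A·v_2 = (-88, 169, 205).
v_4 = A·v_3 = (-800, 270, 629).

v_4 = (-800, 270, 629)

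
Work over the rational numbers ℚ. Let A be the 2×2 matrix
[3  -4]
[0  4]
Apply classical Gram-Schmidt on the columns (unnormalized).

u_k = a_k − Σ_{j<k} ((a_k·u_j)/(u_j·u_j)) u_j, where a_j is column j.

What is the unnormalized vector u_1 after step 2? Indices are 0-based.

Step 1: u_0 = a_0 = (3, 0).
Step 2: u_1 = a_1 − (-4/3)·u_0 = (0, 4).

u_1 = (0, 4)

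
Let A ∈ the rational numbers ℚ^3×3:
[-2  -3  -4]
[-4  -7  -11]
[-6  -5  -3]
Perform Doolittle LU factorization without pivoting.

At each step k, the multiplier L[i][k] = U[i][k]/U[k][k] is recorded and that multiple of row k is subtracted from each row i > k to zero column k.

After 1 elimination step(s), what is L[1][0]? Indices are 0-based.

[col 0] pivot -2
  R1 -= 2*R0 → (0, -1, -3)  (L[1][0] := 2)
  R2 -= 3*R0 → (0, 4, 9)  (L[2][0] := 3)

L[1][0] = 2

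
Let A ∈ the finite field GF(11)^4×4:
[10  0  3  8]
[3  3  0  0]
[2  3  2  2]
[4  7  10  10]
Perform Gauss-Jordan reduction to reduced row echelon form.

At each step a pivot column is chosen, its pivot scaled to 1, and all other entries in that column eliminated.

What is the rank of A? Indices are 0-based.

rank = 4

step 1: normalize row 0 (÷10) = (1, 0, 8, 3)
  row 1: subtract 3×row0 = (0, 3, 9, 2)
  row 2: subtract 2×row0 = (0, 3, 8, 7)
  row 3: subtract 4×row0 = (0, 7, 0, 9)
step 2: normalize row 1 (÷3) = (0, 1, 3, 8)
  row 2: subtract 3×row1 = (0, 0, 10, 5)
  row 3: subtract 7×row1 = (0, 0, 1, 8)
step 3: normalize row 2 (÷10) = (0, 0, 1, 6)
  row 0: subtract 8×row2 = (1, 0, 0, 10)
  row 1: subtract 3×row2 = (0, 1, 0, 1)
  row 3: subtract 1×row2 = (0, 0, 0, 2)
step 4: normalize row 3 (÷2) = (0, 0, 0, 1)
  row 0: subtract 10×row3 = (1, 0, 0, 0)
  row 1: subtract 1×row3 = (0, 1, 0, 0)
  row 2: subtract 6×row3 = (0, 0, 1, 0)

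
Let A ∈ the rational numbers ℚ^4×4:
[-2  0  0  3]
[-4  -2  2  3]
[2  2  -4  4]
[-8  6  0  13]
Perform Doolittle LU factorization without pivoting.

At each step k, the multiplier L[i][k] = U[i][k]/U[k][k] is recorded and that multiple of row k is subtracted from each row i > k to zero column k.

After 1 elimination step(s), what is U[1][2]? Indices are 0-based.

k=0: U[0][0]=-2
  eliminate (1,0): mult=2, new row 1: (0, -2, 2, -3); set L[1][0]=2
  eliminate (2,0): mult=-1, new row 2: (0, 2, -4, 7); set L[2][0]=-1
  eliminate (3,0): mult=4, new row 3: (0, 6, 0, 1); set L[3][0]=4

U[1][2] = 2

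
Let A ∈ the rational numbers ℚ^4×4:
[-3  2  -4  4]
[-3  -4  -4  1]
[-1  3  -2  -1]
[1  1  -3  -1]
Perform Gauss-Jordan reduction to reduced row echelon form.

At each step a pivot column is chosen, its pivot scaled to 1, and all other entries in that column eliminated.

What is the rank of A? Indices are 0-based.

pivot(0,0)=-3: scale R0 → (1, -2/3, 4/3, -4/3)
  clear (1,0): R1 −= (-3)R0 → (0, -6, 0, -3)
  clear (2,0): R2 −= (-1)R0 → (0, 7/3, -2/3, -7/3)
  clear (3,0): R3 −= (1)R0 → (0, 5/3, -13/3, 1/3)
pivot(1,1)=-6: scale R1 → (0, 1, 0, 1/2)
  clear (0,1): R0 −= (-2/3)R1 → (1, 0, 4/3, -1)
  clear (2,1): R2 −= (7/3)R1 → (0, 0, -2/3, -7/2)
  clear (3,1): R3 −= (5/3)R1 → (0, 0, -13/3, -1/2)
pivot(2,2)=-2/3: scale R2 → (0, 0, 1, 21/4)
  clear (0,2): R0 −= (4/3)R2 → (1, 0, 0, -8)
  clear (3,2): R3 −= (-13/3)R2 → (0, 0, 0, 89/4)
pivot(3,3)=89/4: scale R3 → (0, 0, 0, 1)
  clear (0,3): R0 −= (-8)R3 → (1, 0, 0, 0)
  clear (1,3): R1 −= (1/2)R3 → (0, 1, 0, 0)
  clear (2,3): R2 −= (21/4)R3 → (0, 0, 1, 0)

rank = 4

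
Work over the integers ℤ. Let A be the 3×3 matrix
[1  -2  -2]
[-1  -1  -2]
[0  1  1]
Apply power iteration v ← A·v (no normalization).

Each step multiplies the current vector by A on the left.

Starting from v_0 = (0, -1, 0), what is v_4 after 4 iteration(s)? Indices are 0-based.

v_4 = (8, -1, -2)

v_0 = (0, -1, 0).
v_1 = A·v_0 = (2, 1, -1).
v_2 = A·v_1 = (2, -1, 0).
v_3 = A·v_2 = (4, -1, -1).
v_4 = A·v_3 = (8, -1, -2).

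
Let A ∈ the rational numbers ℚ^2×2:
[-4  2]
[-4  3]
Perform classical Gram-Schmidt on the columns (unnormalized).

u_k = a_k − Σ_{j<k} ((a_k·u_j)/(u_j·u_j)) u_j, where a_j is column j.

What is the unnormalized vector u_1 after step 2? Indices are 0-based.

u_1 = (-1/2, 1/2)

Step 1: u_0 = a_0 = (-4, -4).
Step 2: u_1 = a_1 − (-5/8)·u_0 = (-1/2, 1/2).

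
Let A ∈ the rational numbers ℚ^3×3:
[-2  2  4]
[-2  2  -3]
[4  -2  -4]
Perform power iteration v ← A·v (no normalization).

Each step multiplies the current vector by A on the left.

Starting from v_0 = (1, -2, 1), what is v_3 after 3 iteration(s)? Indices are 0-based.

v_3 = (-80, -38, 84)

v_0 = (1, -2, 1).
v_1 = A·v_0 = (-2, -9, 4).
v_2 = A·v_1 = (2, -26, -6).
v_3 = A·v_2 = (-80, -38, 84).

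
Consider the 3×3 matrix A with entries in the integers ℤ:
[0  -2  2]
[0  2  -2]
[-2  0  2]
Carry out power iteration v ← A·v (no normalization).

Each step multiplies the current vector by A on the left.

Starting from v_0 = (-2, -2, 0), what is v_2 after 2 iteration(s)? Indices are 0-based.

v_2 = (16, -16, 0)

v_0 = (-2, -2, 0).
v_1 = A·v_0 = (4, -4, 4).
v_2 = A·v_1 = (16, -16, 0).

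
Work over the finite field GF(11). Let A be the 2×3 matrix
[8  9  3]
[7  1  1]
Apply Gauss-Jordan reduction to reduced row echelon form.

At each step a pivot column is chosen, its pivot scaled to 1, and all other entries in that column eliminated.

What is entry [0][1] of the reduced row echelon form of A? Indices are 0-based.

M[0][1] = 8

step 1: normalize row 0 (÷8) = (1, 8, 10)
  row 1: subtract 7×row0 = (0, 0, 8)
skip col 1 (zero from row 1)
step 2: normalize row 1 (÷8) = (0, 0, 1)
  row 0: subtract 10×row1 = (1, 8, 0)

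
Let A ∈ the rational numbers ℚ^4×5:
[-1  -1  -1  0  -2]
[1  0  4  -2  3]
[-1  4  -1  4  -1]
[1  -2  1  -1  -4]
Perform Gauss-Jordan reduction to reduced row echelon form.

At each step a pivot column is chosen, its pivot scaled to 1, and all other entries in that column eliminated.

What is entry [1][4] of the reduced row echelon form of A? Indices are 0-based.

step 1: normalize row 0 (÷-1) = (1, 1, 1, 0, 2)
  row 1: subtract 1×row0 = (0, -1, 3, -2, 1)
  row 2: subtract -1×row0 = (0, 5, 0, 4, 1)
  row 3: subtract 1×row0 = (0, -3, 0, -1, -6)
step 2: normalize row 1 (÷-1) = (0, 1, -3, 2, -1)
  row 0: subtract 1×row1 = (1, 0, 4, -2, 3)
  row 2: subtract 5×row1 = (0, 0, 15, -6, 6)
  row 3: subtract -3×row1 = (0, 0, -9, 5, -9)
step 3: normalize row 2 (÷15) = (0, 0, 1, -2/5, 2/5)
  row 0: subtract 4×row2 = (1, 0, 0, -2/5, 7/5)
  row 1: subtract -3×row2 = (0, 1, 0, 4/5, 1/5)
  row 3: subtract -9×row2 = (0, 0, 0, 7/5, -27/5)
step 4: normalize row 3 (÷7/5) = (0, 0, 0, 1, -27/7)
  row 0: subtract -2/5×row3 = (1, 0, 0, 0, -1/7)
  row 1: subtract 4/5×row3 = (0, 1, 0, 0, 23/7)
  row 2: subtract -2/5×row3 = (0, 0, 1, 0, -8/7)

M[1][4] = 23/7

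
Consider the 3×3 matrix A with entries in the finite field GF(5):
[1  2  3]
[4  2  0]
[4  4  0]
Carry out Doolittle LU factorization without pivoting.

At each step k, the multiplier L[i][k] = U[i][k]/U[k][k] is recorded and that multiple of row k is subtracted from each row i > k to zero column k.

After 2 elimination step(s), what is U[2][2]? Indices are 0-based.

U[2][2] = 1

Step 1: pivot at (0,0) is 1.
  row1 ← row1 − (4)·row0  ⇒  L[1][0]=4, U row1=(0, 4, 3)
  row2 ← row2 − (4)·row0  ⇒  L[2][0]=4, U row2=(0, 1, 3)
Step 2: pivot at (1,1) is 4.
  row2 ← row2 − (4)·row1  ⇒  L[2][1]=4, U row2=(0, 0, 1)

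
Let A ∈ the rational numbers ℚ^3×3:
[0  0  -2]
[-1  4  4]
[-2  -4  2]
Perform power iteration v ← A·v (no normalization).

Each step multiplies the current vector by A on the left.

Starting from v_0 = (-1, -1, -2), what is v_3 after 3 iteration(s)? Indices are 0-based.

v_0 = (-1, -1, -2).
v_1 = A·v_0 = (4, -11, 2).
v_2 = A·v_1 = (-4, -40, 40).
v_3 = A·v_2 = (-80, 4, 248).

v_3 = (-80, 4, 248)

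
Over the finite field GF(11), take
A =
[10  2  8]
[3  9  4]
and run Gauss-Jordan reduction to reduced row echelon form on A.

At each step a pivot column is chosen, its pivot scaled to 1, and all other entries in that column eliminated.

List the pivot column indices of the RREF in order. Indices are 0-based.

pivot(0,0)=10: scale R0 → (1, 9, 3)
  clear (1,0): R1 −= (3)R0 → (0, 4, 6)
pivot(1,1)=4: scale R1 → (0, 1, 7)
  clear (0,1): R0 −= (9)R1 → (1, 0, 6)

pivot columns: 0, 1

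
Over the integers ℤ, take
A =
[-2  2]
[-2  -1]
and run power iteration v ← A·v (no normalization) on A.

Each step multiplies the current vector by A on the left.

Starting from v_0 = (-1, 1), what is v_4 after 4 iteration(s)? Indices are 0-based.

v_4 = (54, -9)

v_0 = (-1, 1).
v_1 = A·v_0 = (4, 1).
v_2 = A·v_1 = (-6, -9).
v_3 = A·v_2 = (-6, 21).
v_4 = A·v_3 = (54, -9).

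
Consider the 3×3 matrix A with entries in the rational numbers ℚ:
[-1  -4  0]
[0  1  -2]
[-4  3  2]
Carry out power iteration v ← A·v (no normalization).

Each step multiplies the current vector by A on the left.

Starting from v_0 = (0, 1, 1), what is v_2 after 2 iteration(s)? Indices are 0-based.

v_2 = (8, -11, 23)

v_0 = (0, 1, 1).
v_1 = A·v_0 = (-4, -1, 5).
v_2 = A·v_1 = (8, -11, 23).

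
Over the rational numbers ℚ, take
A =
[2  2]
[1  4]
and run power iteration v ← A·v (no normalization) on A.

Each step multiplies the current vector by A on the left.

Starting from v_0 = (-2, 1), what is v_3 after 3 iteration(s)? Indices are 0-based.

v_0 = (-2, 1).
v_1 = A·v_0 = (-2, 2).
v_2 = A·v_1 = (0, 6).
v_3 = A·v_2 = (12, 24).

v_3 = (12, 24)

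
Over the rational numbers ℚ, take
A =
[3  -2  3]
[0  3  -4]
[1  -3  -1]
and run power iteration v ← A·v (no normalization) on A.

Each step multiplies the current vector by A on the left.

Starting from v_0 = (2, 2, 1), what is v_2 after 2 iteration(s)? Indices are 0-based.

v_2 = (-4, 26, 4)

v_0 = (2, 2, 1).
v_1 = A·v_0 = (5, 2, -5).
v_2 = A·v_1 = (-4, 26, 4).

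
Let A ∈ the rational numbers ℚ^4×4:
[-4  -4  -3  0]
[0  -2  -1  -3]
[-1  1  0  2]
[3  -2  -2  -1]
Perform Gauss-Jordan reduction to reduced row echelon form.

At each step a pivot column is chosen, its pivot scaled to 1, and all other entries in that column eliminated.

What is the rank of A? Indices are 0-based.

[1] R0 /= -4  ⇒  (1, 1, 3/4, 0)
     R2 -= -1·R0  ⇒  (0, 2, 3/4, 2)
     R3 -= 3·R0  ⇒  (0, -5, -17/4, -1)
[2] R1 /= -2  ⇒  (0, 1, 1/2, 3/2)
     R0 -= 1·R1  ⇒  (1, 0, 1/4, -3/2)
     R2 -= 2·R1  ⇒  (0, 0, -1/4, -1)
     R3 -= -5·R1  ⇒  (0, 0, -7/4, 13/2)
[3] R2 /= -1/4  ⇒  (0, 0, 1, 4)
     R0 -= 1/4·R2  ⇒  (1, 0, 0, -5/2)
     R1 -= 1/2·R2  ⇒  (0, 1, 0, -1/2)
     R3 -= -7/4·R2  ⇒  (0, 0, 0, 27/2)
[4] R3 /= 27/2  ⇒  (0, 0, 0, 1)
     R0 -= -5/2·R3  ⇒  (1, 0, 0, 0)
     R1 -= -1/2·R3  ⇒  (0, 1, 0, 0)
     R2 -= 4·R3  ⇒  (0, 0, 1, 0)

rank = 4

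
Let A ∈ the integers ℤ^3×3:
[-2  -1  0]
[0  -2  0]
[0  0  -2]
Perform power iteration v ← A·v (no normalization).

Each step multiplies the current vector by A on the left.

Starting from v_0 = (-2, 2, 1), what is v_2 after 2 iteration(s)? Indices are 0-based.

v_0 = (-2, 2, 1).
v_1 = A·v_0 = (2, -4, -2).
v_2 = A·v_1 = (0, 8, 4).

v_2 = (0, 8, 4)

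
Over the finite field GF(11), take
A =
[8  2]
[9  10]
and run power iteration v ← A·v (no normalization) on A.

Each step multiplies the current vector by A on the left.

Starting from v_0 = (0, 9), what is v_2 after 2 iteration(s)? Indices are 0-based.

v_0 = (0, 9).
v_1 = A·v_0 = (7, 2).
v_2 = A·v_1 = (5, 6).

v_2 = (5, 6)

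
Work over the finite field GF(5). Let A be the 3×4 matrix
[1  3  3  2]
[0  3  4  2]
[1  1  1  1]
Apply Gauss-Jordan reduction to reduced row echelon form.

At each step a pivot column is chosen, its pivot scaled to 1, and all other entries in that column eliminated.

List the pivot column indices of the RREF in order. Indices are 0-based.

pivot(0,0)=1: scale R0 → (1, 3, 3, 2)
  clear (2,0): R2 −= (1)R0 → (0, 3, 3, 4)
pivot(1,1)=3: scale R1 → (0, 1, 3, 4)
  clear (0,1): R0 −= (3)R1 → (1, 0, 4, 0)
  clear (2,1): R2 −= (3)R1 → (0, 0, 4, 2)
pivot(2,2)=4: scale R2 → (0, 0, 1, 3)
  clear (0,2): R0 −= (4)R2 → (1, 0, 0, 3)
  clear (1,2): R1 −= (3)R2 → (0, 1, 0, 0)

pivot columns: 0, 1, 2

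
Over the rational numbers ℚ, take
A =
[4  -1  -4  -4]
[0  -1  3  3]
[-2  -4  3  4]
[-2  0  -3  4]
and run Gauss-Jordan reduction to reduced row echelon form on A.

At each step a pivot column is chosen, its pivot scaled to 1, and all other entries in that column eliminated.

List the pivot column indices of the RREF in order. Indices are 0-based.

[1] R0 /= 4  ⇒  (1, -1/4, -1, -1)
     R2 -= -2·R0  ⇒  (0, -9/2, 1, 2)
     R3 -= -2·R0  ⇒  (0, -1/2, -5, 2)
[2] R1 /= -1  ⇒  (0, 1, -3, -3)
     R0 -= -1/4·R1  ⇒  (1, 0, -7/4, -7/4)
     R2 -= -9/2·R1  ⇒  (0, 0, -25/2, -23/2)
     R3 -= -1/2·R1  ⇒  (0, 0, -13/2, 1/2)
[3] R2 /= -25/2  ⇒  (0, 0, 1, 23/25)
     R0 -= -7/4·R2  ⇒  (1, 0, 0, -7/50)
     R1 -= -3·R2  ⇒  (0, 1, 0, -6/25)
     R3 -= -13/2·R2  ⇒  (0, 0, 0, 162/25)
[4] R3 /= 162/25  ⇒  (0, 0, 0, 1)
     R0 -= -7/50·R3  ⇒  (1, 0, 0, 0)
     R1 -= -6/25·R3  ⇒  (0, 1, 0, 0)
     R2 -= 23/25·R3  ⇒  (0, 0, 1, 0)

pivot columns: 0, 1, 2, 3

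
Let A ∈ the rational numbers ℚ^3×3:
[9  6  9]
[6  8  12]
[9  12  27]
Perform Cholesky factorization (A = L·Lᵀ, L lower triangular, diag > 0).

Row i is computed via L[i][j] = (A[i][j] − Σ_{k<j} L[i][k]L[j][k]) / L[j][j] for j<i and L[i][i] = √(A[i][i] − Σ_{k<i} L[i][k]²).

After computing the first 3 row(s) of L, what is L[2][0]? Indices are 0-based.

Step 1: L[0][0] = √(9) = 3.
  L[1][0] = (6) / L[0][0] = 2.
Step 2: L[1][1] = √(4) = 2.
  L[2][0] = (9) / L[0][0] = 3.
  L[2][1] = (6) / L[1][1] = 3.
Step 3: L[2][2] = √(9) = 3.

L[2][0] = 3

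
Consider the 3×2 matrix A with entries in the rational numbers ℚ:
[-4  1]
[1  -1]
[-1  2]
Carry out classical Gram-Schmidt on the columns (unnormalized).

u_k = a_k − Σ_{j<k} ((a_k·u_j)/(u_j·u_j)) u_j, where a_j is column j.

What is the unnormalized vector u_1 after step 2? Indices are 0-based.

Step 1: u_0 = a_0 = (-4, 1, -1).
Step 2: u_1 = a_1 − (-7/18)·u_0 = (-5/9, -11/18, 29/18).

u_1 = (-5/9, -11/18, 29/18)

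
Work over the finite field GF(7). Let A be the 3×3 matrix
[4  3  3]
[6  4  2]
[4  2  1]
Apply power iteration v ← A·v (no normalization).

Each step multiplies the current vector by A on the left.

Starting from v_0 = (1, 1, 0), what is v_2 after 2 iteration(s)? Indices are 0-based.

v_2 = (6, 3, 5)

v_0 = (1, 1, 0).
v_1 = A·v_0 = (0, 3, 6).
v_2 = A·v_1 = (6, 3, 5).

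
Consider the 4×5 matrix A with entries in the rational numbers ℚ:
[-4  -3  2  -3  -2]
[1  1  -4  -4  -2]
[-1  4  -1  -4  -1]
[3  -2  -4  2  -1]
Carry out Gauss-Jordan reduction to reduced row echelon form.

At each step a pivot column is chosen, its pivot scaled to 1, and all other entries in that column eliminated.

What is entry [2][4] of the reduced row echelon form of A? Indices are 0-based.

pivot(0,0)=-4: scale R0 → (1, 3/4, -1/2, 3/4, 1/2)
  clear (1,0): R1 −= (1)R0 → (0, 1/4, -7/2, -19/4, -5/2)
  clear (2,0): R2 −= (-1)R0 → (0, 19/4, -3/2, -13/4, -1/2)
  clear (3,0): R3 −= (3)R0 → (0, -17/4, -5/2, -1/4, -5/2)
pivot(1,1)=1/4: scale R1 → (0, 1, -14, -19, -10)
  clear (0,1): R0 −= (3/4)R1 → (1, 0, 10, 15, 8)
  clear (2,1): R2 −= (19/4)R1 → (0, 0, 65, 87, 47)
  clear (3,1): R3 −= (-17/4)R1 → (0, 0, -62, -81, -45)
pivot(2,2)=65: scale R2 → (0, 0, 1, 87/65, 47/65)
  clear (0,2): R0 −= (10)R2 → (1, 0, 0, 21/13, 10/13)
  clear (1,2): R1 −= (-14)R2 → (0, 1, 0, -17/65, 8/65)
  clear (3,2): R3 −= (-62)R2 → (0, 0, 0, 129/65, -11/65)
pivot(3,3)=129/65: scale R3 → (0, 0, 0, 1, -11/129)
  clear (0,3): R0 −= (21/13)R3 → (1, 0, 0, 0, 39/43)
  clear (1,3): R1 −= (-17/65)R3 → (0, 1, 0, 0, 13/129)
  clear (2,3): R2 −= (87/65)R3 → (0, 0, 1, 0, 36/43)

M[2][4] = 36/43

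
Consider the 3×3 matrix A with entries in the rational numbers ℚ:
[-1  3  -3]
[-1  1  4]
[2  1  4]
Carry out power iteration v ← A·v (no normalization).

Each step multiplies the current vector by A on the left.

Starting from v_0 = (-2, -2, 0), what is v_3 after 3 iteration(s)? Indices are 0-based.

v_0 = (-2, -2, 0).
v_1 = A·v_0 = (-4, 0, -6).
v_2 = A·v_1 = (22, -20, -32).
v_3 = A·v_2 = (14, -170, -104).

v_3 = (14, -170, -104)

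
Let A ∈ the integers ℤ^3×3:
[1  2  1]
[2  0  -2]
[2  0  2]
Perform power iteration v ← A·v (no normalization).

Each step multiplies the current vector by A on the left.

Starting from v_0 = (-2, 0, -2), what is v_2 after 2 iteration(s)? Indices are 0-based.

v_0 = (-2, 0, -2).
v_1 = A·v_0 = (-4, 0, -8).
v_2 = A·v_1 = (-12, 8, -24).

v_2 = (-12, 8, -24)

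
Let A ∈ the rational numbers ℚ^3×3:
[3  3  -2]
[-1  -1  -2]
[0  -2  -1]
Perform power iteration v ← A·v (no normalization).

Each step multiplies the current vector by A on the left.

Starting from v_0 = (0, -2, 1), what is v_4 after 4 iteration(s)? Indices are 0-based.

v_0 = (0, -2, 1).
v_1 = A·v_0 = (-8, 0, 3).
v_2 = A·v_1 = (-30, 2, -3).
v_3 = A·v_2 = (-78, 34, -1).
v_4 = A·v_3 = (-130, 46, -67).

v_4 = (-130, 46, -67)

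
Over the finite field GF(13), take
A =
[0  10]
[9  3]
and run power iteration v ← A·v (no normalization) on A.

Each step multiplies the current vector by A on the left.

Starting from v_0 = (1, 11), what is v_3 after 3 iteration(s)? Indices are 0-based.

v_3 = (6, 4)

v_0 = (1, 11).
v_1 = A·v_0 = (6, 3).
v_2 = A·v_1 = (4, 11).
v_3 = A·v_2 = (6, 4).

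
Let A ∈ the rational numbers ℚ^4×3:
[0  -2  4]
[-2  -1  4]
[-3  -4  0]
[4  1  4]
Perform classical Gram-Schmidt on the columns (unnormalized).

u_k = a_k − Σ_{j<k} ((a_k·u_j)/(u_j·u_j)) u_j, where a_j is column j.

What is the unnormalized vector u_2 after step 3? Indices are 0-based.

Step 1: u_0 = a_0 = (0, -2, -3, 4).
Step 2: u_1 = a_1 − (18/29)·u_0 = (-2, 7/29, -62/29, -43/29).
Step 3: u_2 = a_2 − (8/29)·u_0 − (-188/157)·u_1 = (252/157, 760/157, -272/157, 176/157).

u_2 = (252/157, 760/157, -272/157, 176/157)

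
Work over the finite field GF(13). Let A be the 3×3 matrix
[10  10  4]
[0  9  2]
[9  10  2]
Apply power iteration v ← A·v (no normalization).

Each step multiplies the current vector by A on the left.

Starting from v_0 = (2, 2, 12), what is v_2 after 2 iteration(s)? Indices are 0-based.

v_0 = (2, 2, 12).
v_1 = A·v_0 = (10, 3, 10).
v_2 = A·v_1 = (1, 8, 10).

v_2 = (1, 8, 10)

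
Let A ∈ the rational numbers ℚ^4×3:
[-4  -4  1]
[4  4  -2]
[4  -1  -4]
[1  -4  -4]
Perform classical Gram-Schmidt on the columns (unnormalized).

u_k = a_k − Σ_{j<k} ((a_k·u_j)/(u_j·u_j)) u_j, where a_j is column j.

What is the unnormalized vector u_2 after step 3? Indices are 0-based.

u_2 = (-23/73, -50/73, 36/73, -36/73)

Step 1: u_0 = a_0 = (-4, 4, 4, 1).
Step 2: u_1 = a_1 − (24/49)·u_0 = (-100/49, 100/49, -145/49, -220/49).
Step 3: u_2 = a_2 − (-32/49)·u_0 − (232/365)·u_1 = (-23/73, -50/73, 36/73, -36/73).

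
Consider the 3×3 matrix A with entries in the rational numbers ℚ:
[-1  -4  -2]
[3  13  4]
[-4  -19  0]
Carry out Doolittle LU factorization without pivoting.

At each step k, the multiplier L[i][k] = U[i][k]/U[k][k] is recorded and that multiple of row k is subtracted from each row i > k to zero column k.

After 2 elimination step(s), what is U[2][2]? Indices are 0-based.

Step 1: pivot at (0,0) is -1.
  row1 ← row1 − (-3)·row0  ⇒  L[1][0]=-3, U row1=(0, 1, -2)
  row2 ← row2 − (4)·row0  ⇒  L[2][0]=4, U row2=(0, -3, 8)
Step 2: pivot at (1,1) is 1.
  row2 ← row2 − (-3)·row1  ⇒  L[2][1]=-3, U row2=(0, 0, 2)

U[2][2] = 2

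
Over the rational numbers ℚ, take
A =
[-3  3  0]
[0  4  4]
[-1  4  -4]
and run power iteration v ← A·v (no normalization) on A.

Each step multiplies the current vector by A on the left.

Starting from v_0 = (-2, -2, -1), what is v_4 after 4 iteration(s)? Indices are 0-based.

v_0 = (-2, -2, -1).
v_1 = A·v_0 = (0, -12, -2).
v_2 = A·v_1 = (-36, -56, -40).
v_3 = A·v_2 = (-60, -384, -28).
v_4 = A·v_3 = (-972, -1648, -1364).

v_4 = (-972, -1648, -1364)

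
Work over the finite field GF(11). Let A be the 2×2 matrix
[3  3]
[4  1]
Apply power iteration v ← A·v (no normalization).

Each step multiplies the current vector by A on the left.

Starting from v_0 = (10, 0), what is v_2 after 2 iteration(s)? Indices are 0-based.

v_2 = (1, 6)

v_0 = (10, 0).
v_1 = A·v_0 = (8, 7).
v_2 = A·v_1 = (1, 6).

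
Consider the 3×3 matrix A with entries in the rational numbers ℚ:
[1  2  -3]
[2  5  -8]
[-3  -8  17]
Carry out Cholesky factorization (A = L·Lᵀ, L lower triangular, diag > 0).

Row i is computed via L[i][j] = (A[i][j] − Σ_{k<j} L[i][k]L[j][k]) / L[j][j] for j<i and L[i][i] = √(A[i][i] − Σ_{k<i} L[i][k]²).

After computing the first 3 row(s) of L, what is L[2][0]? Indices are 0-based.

Step 1: L[0][0] = √(1) = 1.
  L[1][0] = (2) / L[0][0] = 2.
Step 2: L[1][1] = √(1) = 1.
  L[2][0] = (-3) / L[0][0] = -3.
  L[2][1] = (-2) / L[1][1] = -2.
Step 3: L[2][2] = √(4) = 2.

L[2][0] = -3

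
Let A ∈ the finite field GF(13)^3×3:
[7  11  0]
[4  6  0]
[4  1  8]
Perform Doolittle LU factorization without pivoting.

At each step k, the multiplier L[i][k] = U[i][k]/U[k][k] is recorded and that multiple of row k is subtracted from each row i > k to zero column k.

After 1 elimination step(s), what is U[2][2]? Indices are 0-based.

U[2][2] = 8

k=0: U[0][0]=7
  eliminate (1,0): mult=8, new row 1: (0, 9, 0); set L[1][0]=8
  eliminate (2,0): mult=8, new row 2: (0, 4, 8); set L[2][0]=8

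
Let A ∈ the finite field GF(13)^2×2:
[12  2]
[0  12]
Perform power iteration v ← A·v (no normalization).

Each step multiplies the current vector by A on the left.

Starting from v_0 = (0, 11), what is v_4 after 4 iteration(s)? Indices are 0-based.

v_4 = (3, 11)

v_0 = (0, 11).
v_1 = A·v_0 = (9, 2).
v_2 = A·v_1 = (8, 11).
v_3 = A·v_2 = (1, 2).
v_4 = A·v_3 = (3, 11).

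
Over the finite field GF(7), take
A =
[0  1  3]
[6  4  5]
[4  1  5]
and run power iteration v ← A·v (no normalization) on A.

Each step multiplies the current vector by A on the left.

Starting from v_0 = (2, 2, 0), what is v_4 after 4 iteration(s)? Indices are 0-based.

v_0 = (2, 2, 0).
v_1 = A·v_0 = (2, 6, 3).
v_2 = A·v_1 = (1, 2, 1).
v_3 = A·v_2 = (5, 5, 4).
v_4 = A·v_3 = (3, 0, 3).

v_4 = (3, 0, 3)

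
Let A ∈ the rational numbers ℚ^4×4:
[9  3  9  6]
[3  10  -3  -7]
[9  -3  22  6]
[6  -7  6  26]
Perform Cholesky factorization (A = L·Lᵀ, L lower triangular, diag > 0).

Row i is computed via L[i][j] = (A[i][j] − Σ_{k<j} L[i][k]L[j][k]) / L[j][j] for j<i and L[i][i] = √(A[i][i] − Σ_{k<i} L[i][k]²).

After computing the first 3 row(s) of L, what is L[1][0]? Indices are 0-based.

Step 1: L[0][0] = √(9) = 3.
  L[1][0] = (3) / L[0][0] = 1.
Step 2: L[1][1] = √(9) = 3.
  L[2][0] = (9) / L[0][0] = 3.
  L[2][1] = (-6) / L[1][1] = -2.
Step 3: L[2][2] = √(9) = 3.

L[1][0] = 1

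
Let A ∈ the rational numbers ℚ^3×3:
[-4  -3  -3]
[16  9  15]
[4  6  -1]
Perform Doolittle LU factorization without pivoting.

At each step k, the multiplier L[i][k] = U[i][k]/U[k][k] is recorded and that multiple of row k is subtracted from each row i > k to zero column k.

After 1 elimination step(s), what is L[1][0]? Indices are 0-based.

Step 1: pivot at (0,0) is -4.
  row1 ← row1 − (-4)·row0  ⇒  L[1][0]=-4, U row1=(0, -3, 3)
  row2 ← row2 − (-1)·row0  ⇒  L[2][0]=-1, U row2=(0, 3, -4)

L[1][0] = -4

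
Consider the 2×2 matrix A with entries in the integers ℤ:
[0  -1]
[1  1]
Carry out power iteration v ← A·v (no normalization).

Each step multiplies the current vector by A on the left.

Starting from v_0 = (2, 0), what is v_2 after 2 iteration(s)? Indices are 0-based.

v_2 = (-2, 2)

v_0 = (2, 0).
v_1 = A·v_0 = (0, 2).
v_2 = A·v_1 = (-2, 2).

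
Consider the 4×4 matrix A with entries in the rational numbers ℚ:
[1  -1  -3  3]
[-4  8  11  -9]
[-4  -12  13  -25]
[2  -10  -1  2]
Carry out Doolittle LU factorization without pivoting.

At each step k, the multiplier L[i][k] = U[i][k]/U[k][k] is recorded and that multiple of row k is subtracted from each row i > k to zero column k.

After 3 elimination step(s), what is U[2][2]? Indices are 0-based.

Step 1: pivot at (0,0) is 1.
  row1 ← row1 − (-4)·row0  ⇒  L[1][0]=-4, U row1=(0, 4, -1, 3)
  row2 ← row2 − (-4)·row0  ⇒  L[2][0]=-4, U row2=(0, -16, 1, -13)
  row3 ← row3 − (2)·row0  ⇒  L[3][0]=2, U row3=(0, -8, 5, -4)
Step 2: pivot at (1,1) is 4.
  row2 ← row2 − (-4)·row1  ⇒  L[2][1]=-4, U row2=(0, 0, -3, -1)
  row3 ← row3 − (-2)·row1  ⇒  L[3][1]=-2, U row3=(0, 0, 3, 2)
Step 3: pivot at (2,2) is -3.
  row3 ← row3 − (-1)·row2  ⇒  L[3][2]=-1, U row3=(0, 0, 0, 1)

U[2][2] = -3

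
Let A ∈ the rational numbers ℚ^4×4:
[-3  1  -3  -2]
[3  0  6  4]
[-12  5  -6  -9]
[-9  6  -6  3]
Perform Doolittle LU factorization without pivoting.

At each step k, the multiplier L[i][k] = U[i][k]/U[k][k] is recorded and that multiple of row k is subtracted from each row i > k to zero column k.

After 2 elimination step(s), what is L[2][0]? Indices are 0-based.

L[2][0] = 4

[col 0] pivot -3
  R1 -= -1*R0 → (0, 1, 3, 2)  (L[1][0] := -1)
  R2 -= 4*R0 → (0, 1, 6, -1)  (L[2][0] := 4)
  R3 -= 3*R0 → (0, 3, 3, 9)  (L[3][0] := 3)
[col 1] pivot 1
  R2 -= 1*R1 → (0, 0, 3, -3)  (L[2][1] := 1)
  R3 -= 3*R1 → (0, 0, -6, 3)  (L[3][1] := 3)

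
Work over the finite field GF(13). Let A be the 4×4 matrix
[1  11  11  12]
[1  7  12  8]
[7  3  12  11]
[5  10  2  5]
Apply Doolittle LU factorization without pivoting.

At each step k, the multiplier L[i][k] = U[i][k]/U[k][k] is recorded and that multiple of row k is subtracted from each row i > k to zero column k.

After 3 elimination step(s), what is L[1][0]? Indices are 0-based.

L[1][0] = 1

k=0: U[0][0]=1
  eliminate (1,0): mult=1, new row 1: (0, 9, 1, 9); set L[1][0]=1
  eliminate (2,0): mult=7, new row 2: (0, 4, 0, 5); set L[2][0]=7
  eliminate (3,0): mult=5, new row 3: (0, 7, 12, 10); set L[3][0]=5
k=1: U[1][1]=9
  eliminate (2,1): mult=12, new row 2: (0, 0, 1, 1); set L[2][1]=12
  eliminate (3,1): mult=8, new row 3: (0, 0, 4, 3); set L[3][1]=8
k=2: U[2][2]=1
  eliminate (3,2): mult=4, new row 3: (0, 0, 0, 12); set L[3][2]=4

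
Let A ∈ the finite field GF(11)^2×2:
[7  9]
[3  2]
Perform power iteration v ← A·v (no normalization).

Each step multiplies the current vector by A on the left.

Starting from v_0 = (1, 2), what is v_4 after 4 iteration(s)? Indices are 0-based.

v_4 = (8, 0)

v_0 = (1, 2).
v_1 = A·v_0 = (3, 7).
v_2 = A·v_1 = (7, 1).
v_3 = A·v_2 = (3, 1).
v_4 = A·v_3 = (8, 0).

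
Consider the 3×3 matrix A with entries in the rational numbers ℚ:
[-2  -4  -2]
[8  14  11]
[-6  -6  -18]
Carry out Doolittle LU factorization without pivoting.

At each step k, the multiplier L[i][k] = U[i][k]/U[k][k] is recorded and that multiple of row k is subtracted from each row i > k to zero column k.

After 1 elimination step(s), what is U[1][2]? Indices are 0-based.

U[1][2] = 3

Step 1: pivot at (0,0) is -2.
  row1 ← row1 − (-4)·row0  ⇒  L[1][0]=-4, U row1=(0, -2, 3)
  row2 ← row2 − (3)·row0  ⇒  L[2][0]=3, U row2=(0, 6, -12)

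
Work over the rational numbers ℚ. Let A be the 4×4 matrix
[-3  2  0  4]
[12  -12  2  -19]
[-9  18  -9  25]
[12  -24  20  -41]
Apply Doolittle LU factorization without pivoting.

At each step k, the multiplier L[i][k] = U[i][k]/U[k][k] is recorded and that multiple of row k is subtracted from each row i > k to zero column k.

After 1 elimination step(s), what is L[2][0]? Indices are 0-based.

[col 0] pivot -3
  R1 -= -4*R0 → (0, -4, 2, -3)  (L[1][0] := -4)
  R2 -= 3*R0 → (0, 12, -9, 13)  (L[2][0] := 3)
  R3 -= -4*R0 → (0, -16, 20, -25)  (L[3][0] := -4)

L[2][0] = 3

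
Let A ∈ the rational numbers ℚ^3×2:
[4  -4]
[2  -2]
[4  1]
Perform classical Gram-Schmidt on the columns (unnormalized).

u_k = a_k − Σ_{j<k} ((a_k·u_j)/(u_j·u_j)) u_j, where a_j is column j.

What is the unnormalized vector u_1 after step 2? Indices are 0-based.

u_1 = (-20/9, -10/9, 25/9)

Step 1: u_0 = a_0 = (4, 2, 4).
Step 2: u_1 = a_1 − (-4/9)·u_0 = (-20/9, -10/9, 25/9).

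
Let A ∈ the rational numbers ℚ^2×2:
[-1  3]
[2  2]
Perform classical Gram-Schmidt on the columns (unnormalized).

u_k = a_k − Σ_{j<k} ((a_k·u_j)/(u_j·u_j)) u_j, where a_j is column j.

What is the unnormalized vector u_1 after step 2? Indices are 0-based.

Step 1: u_0 = a_0 = (-1, 2).
Step 2: u_1 = a_1 − (1/5)·u_0 = (16/5, 8/5).

u_1 = (16/5, 8/5)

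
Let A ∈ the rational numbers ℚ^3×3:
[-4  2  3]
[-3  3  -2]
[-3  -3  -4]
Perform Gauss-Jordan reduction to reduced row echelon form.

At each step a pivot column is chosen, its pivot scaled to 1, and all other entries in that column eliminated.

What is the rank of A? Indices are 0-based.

pivot(0,0)=-4: scale R0 → (1, -1/2, -3/4)
  clear (1,0): R1 −= (-3)R0 → (0, 3/2, -17/4)
  clear (2,0): R2 −= (-3)R0 → (0, -9/2, -25/4)
pivot(1,1)=3/2: scale R1 → (0, 1, -17/6)
  clear (0,1): R0 −= (-1/2)R1 → (1, 0, -13/6)
  clear (2,1): R2 −= (-9/2)R1 → (0, 0, -19)
pivot(2,2)=-19: scale R2 → (0, 0, 1)
  clear (0,2): R0 −= (-13/6)R2 → (1, 0, 0)
  clear (1,2): R1 −= (-17/6)R2 → (0, 1, 0)

rank = 3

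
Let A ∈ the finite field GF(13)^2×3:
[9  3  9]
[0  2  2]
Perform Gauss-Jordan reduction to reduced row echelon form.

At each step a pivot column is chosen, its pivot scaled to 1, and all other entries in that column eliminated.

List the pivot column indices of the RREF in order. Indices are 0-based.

pivot columns: 0, 1

step 1: normalize row 0 (÷9) = (1, 9, 1)
step 2: normalize row 1 (÷2) = (0, 1, 1)
  row 0: subtract 9×row1 = (1, 0, 5)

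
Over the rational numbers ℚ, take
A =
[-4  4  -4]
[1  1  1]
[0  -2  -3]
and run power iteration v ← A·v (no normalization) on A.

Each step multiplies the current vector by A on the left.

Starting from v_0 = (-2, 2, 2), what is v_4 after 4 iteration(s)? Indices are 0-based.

v_0 = (-2, 2, 2).
v_1 = A·v_0 = (8, 2, -10).
v_2 = A·v_1 = (16, 0, 26).
v_3 = A·v_2 = (-168, 42, -78).
v_4 = A·v_3 = (1152, -204, 150).

v_4 = (1152, -204, 150)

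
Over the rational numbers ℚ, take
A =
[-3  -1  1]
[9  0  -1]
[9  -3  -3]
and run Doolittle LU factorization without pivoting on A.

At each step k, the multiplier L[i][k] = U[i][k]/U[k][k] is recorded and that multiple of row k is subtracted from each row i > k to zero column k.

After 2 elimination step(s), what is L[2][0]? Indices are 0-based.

k=0: U[0][0]=-3
  eliminate (1,0): mult=-3, new row 1: (0, -3, 2); set L[1][0]=-3
  eliminate (2,0): mult=-3, new row 2: (0, -6, 0); set L[2][0]=-3
k=1: U[1][1]=-3
  eliminate (2,1): mult=2, new row 2: (0, 0, -4); set L[2][1]=2

L[2][0] = -3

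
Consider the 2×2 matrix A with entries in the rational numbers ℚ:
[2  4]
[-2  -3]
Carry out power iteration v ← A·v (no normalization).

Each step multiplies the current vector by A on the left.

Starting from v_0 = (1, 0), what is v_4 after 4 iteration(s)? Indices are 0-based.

v_4 = (8, -6)

v_0 = (1, 0).
v_1 = A·v_0 = (2, -2).
v_2 = A·v_1 = (-4, 2).
v_3 = A·v_2 = (0, 2).
v_4 = A·v_3 = (8, -6).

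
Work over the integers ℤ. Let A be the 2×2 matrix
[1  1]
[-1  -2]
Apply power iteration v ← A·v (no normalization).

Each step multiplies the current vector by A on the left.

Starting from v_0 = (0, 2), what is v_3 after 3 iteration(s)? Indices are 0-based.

v_3 = (4, -10)

v_0 = (0, 2).
v_1 = A·v_0 = (2, -4).
v_2 = A·v_1 = (-2, 6).
v_3 = A·v_2 = (4, -10).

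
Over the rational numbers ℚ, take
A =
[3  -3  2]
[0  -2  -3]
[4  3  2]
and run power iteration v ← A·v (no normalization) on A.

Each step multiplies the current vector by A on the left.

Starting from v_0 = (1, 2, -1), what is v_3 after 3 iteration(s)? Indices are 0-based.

v_0 = (1, 2, -1).
v_1 = A·v_0 = (-5, -1, 8).
v_2 = A·v_1 = (4, -22, -7).
v_3 = A·v_2 = (64, 65, -64).

v_3 = (64, 65, -64)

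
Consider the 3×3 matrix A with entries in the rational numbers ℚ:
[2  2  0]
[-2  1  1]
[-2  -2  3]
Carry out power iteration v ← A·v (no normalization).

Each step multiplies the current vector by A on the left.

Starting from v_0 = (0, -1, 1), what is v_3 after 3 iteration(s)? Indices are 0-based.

v_0 = (0, -1, 1).
v_1 = A·v_0 = (-2, 0, 5).
v_2 = A·v_1 = (-4, 9, 19).
v_3 = A·v_2 = (10, 36, 47).

v_3 = (10, 36, 47)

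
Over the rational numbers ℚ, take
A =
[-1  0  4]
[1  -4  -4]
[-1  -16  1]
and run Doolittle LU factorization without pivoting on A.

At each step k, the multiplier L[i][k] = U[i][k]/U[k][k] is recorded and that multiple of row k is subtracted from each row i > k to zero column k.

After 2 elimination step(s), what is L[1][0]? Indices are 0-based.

[col 0] pivot -1
  R1 -= -1*R0 → (0, -4, 0)  (L[1][0] := -1)
  R2 -= 1*R0 → (0, -16, -3)  (L[2][0] := 1)
[col 1] pivot -4
  R2 -= 4*R1 → (0, 0, -3)  (L[2][1] := 4)

L[1][0] = -1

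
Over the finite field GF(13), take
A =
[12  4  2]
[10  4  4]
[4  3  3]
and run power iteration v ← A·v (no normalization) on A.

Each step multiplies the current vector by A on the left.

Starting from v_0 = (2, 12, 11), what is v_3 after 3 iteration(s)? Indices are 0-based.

v_0 = (2, 12, 11).
v_1 = A·v_0 = (3, 8, 12).
v_2 = A·v_1 = (1, 6, 7).
v_3 = A·v_2 = (11, 10, 4).

v_3 = (11, 10, 4)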